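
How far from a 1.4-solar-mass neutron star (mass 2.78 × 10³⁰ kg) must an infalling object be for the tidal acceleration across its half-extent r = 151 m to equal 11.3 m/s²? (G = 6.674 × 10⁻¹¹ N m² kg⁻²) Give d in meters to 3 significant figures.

2GMr/d³ = a_tidal  ⇒  d = (2GMr / a_tidal)^(1/3)
d = (2 × 6.674×10⁻¹¹ × (2.78 × 10³⁰) × (151) / (11.3))^(1/3)
  = 1.71 × 10⁷ m

1.71 × 10⁷ m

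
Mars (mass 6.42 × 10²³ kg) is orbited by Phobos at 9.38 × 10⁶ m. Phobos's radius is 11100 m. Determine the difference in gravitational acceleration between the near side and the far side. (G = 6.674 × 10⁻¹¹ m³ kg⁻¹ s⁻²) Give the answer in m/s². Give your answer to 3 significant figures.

2.31 × 10⁻³ m/s²

The field gradient is 2GM/d³; across the full diameter 2r the difference is 4GMr/d³.
a_tidal = 4GMr/d³
        = 4 × (6.674 × 10⁻¹¹) × (6.42 × 10²³) × (11100) / (9.38 × 10⁶)³
        = 2.31 × 10⁻³ m/s²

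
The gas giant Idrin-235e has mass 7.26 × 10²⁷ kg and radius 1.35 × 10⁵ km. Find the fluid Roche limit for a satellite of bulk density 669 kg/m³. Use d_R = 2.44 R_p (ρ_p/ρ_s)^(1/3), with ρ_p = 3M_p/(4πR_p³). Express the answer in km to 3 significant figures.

ρ_p = 3M_p/(4πR_p³) = 3 × (7.26 × 10²⁷) / (4π × (1.35 × 10⁸ m)³) = 704 kg/m³
d_R = 2.44 × 1.35 × 10⁵ km × (704/669)^(1/3)
    = 3.35 × 10⁵ km

3.35 × 10⁵ km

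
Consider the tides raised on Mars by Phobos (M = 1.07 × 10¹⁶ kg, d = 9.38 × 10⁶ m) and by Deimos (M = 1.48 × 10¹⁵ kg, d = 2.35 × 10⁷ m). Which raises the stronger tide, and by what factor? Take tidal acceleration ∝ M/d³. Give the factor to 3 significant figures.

Phobos, by a factor of ≈ 114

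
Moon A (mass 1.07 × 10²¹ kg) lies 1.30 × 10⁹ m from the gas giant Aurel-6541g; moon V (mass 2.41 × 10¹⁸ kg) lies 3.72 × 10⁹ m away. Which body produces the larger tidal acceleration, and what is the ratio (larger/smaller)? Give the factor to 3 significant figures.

Moon A, by a factor of ≈ 10400

Tidal stretch scales as M/d³; compute that for each body.
Moon A: (1.07 × 10²¹) / (1.30 × 10⁹)³ = 4.870 × 10⁻⁷
Moon V: (2.41 × 10¹⁸) / (3.72 × 10⁹)³ = 4.682 × 10⁻¹¹
Ratio (larger/smaller) = 10400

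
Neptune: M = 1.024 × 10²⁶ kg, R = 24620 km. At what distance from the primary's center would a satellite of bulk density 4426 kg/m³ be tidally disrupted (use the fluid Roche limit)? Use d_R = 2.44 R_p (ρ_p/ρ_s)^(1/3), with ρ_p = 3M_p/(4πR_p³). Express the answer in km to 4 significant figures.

43130 km

ρ_p = 3M_p/(4πR_p³) = 3 × (1.024 × 10²⁶) / (4π × (2.462 × 10⁷ m)³) = 1638 kg/m³
d_R = 2.44 × 24620 km × (1638/4426)^(1/3)
    = 43130 km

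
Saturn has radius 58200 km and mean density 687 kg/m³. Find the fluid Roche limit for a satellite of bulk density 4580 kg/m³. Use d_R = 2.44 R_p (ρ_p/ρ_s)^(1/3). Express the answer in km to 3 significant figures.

75500 km

d_R = 2.44 × 58200 km × (687/4580)^(1/3)
    = 75500 km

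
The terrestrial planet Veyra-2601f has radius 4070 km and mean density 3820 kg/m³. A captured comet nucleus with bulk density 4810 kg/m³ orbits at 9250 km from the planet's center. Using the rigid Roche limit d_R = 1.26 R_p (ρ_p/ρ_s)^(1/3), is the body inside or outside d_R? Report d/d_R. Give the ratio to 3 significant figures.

d_R = 1.26 × (4070 km) × (3820/4810)^(1/3) = 4749 km
d/d_R = (9250) / (4749) = 1.95
Since d/d_R > 1, the body is outside the Roche limit.

outside; d/d_R ≈ 1.95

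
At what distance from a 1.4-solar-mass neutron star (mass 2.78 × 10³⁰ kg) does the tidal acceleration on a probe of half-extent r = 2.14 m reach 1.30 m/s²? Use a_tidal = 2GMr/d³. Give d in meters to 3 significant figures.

8.48 × 10⁶ m

2GMr/d³ = a_tidal  ⇒  d = (2GMr / a_tidal)^(1/3)
d = (2 × 6.674×10⁻¹¹ × (2.78 × 10³⁰) × (2.14) / (1.30))^(1/3)
  = 8.48 × 10⁶ m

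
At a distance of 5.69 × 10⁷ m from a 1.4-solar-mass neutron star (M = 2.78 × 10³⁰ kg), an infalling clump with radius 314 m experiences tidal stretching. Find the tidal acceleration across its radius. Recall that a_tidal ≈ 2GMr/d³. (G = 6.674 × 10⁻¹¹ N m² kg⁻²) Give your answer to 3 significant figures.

6.32 × 10⁻¹ m/s²

Δa = 2GMr/d³
   = 2 × (6.674 × 10⁻¹¹) × (2.78 × 10³⁰) × (314) / (5.69 × 10⁷)³
   = 6.32 × 10⁻¹ m/s²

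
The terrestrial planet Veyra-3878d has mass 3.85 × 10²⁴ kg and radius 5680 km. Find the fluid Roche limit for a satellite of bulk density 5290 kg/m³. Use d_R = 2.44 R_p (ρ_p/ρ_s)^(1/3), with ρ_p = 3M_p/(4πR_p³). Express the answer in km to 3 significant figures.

13600 km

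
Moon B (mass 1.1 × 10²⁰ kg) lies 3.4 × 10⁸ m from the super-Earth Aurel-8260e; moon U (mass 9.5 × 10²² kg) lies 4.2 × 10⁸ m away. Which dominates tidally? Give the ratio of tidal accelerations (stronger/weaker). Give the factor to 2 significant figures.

Moon U, by a factor of ≈ 460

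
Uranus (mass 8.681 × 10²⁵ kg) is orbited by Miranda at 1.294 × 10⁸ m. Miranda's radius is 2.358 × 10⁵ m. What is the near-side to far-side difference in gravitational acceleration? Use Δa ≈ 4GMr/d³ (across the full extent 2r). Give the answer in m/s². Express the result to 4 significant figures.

2.522 × 10⁻³ m/s²

The field gradient is 2GM/d³; across the full diameter 2r the difference is 4GMr/d³.
Δg = 4GMr/d³
   = 4 × (6.674 × 10⁻¹¹) × (8.681 × 10²⁵) × (2.358 × 10⁵) / (1.294 × 10⁸)³
   = 2.522 × 10⁻³ m/s²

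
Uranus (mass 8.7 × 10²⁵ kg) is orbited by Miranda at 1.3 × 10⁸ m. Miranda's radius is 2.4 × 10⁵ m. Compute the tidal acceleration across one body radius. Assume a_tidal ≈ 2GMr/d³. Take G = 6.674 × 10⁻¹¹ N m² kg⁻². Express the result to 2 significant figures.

1.3 × 10⁻³ m/s²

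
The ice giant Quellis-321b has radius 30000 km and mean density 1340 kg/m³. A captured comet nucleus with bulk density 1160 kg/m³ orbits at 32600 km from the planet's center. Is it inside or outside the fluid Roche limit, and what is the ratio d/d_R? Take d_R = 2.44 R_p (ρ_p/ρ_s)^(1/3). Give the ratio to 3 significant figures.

inside; d/d_R ≈ 0.424

d_R = 2.44 × (30000 km) × (1340/1160)^(1/3) = 76810 km
d/d_R = (32600) / (76810) = 0.424
Since d/d_R < 1, the body is inside the Roche limit.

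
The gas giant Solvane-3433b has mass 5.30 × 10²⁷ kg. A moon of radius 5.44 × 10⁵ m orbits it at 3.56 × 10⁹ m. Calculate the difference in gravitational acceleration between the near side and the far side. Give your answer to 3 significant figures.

1.71 × 10⁻⁵ m/s²

Δg = 4GMr/d³
   = 4 × (6.674 × 10⁻¹¹) × (5.30 × 10²⁷) × (5.44 × 10⁵) / (3.56 × 10⁹)³
   = 1.71 × 10⁻⁵ m/s²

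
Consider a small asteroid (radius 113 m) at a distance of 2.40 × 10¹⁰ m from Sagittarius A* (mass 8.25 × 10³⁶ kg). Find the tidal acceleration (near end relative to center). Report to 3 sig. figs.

Δa = 2GMr/d³
   = 2 × (6.674 × 10⁻¹¹) × (8.25 × 10³⁶) × (113) / (2.40 × 10¹⁰)³
   = 9.00 × 10⁻³ m/s²

9.00 × 10⁻³ m/s²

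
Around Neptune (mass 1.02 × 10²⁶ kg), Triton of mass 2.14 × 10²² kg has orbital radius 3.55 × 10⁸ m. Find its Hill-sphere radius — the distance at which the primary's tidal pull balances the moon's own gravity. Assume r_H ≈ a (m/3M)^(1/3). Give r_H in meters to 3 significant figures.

1.46 × 10⁷ m

r_H ≈ a (m/3M)^(1/3)
    = (3.55 × 10⁸) × (2.14 × 10²² / (3 × 1.02 × 10²⁶))^(1/3)
    = 1.46 × 10⁷ m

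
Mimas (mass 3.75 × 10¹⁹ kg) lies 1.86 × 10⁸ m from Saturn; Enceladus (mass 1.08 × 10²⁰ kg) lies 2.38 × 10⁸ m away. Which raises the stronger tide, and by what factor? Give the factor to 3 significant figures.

Tidal stretch scales as M/d³; compute that for each body.
Mimas: (3.75 × 10¹⁹) / (1.86 × 10⁸)³ = 5.828 × 10⁻⁶
Enceladus: (1.08 × 10²⁰) / (2.38 × 10⁸)³ = 8.011 × 10⁻⁶
Ratio (larger/smaller) = 1.37

Enceladus, by a factor of ≈ 1.37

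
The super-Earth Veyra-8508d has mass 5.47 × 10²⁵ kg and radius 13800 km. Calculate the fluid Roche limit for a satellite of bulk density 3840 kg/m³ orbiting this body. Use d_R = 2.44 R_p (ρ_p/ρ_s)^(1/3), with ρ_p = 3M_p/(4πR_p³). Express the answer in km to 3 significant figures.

ρ_p = 3M_p/(4πR_p³) = 3 × (5.47 × 10²⁵) / (4π × (1.38 × 10⁷ m)³) = 4970 kg/m³
d_R = 2.44 × 13800 km × (4970/3840)^(1/3)
    = 36700 km

36700 km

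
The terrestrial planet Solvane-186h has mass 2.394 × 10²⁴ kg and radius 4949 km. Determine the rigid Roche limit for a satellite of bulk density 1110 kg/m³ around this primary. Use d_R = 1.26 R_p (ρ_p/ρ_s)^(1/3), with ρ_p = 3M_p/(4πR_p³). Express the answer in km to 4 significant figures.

ρ_p = 3M_p/(4πR_p³) = 3 × (2.394 × 10²⁴) / (4π × (4.949 × 10⁶ m)³) = 4715 kg/m³
d_R = 1.26 × 4949 km × (4715/1110)^(1/3)
    = 10100 km

10100 km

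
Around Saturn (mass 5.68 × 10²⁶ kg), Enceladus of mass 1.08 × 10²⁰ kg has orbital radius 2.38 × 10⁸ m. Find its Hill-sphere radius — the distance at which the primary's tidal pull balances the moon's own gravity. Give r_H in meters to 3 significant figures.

9.49 × 10⁵ m

r_H ≈ a (m/3M)^(1/3)
    = (2.38 × 10⁸) × (1.08 × 10²⁰ / (3 × 5.68 × 10²⁶))^(1/3)
    = 9.49 × 10⁵ m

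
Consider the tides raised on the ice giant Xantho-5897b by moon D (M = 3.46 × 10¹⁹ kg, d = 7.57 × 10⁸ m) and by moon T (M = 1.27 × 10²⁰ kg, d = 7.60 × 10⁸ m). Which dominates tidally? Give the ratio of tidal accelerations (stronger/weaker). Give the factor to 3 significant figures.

Tidal acceleration ∝ M/d³, so compare M/d³ for each.
Moon D: (3.46 × 10¹⁹) / (7.57 × 10⁸)³ = 7.976 × 10⁻⁸
Moon T: (1.27 × 10²⁰) / (7.60 × 10⁸)³ = 2.893 × 10⁻⁷
Ratio (larger/smaller) = 3.63

Moon T, by a factor of ≈ 3.63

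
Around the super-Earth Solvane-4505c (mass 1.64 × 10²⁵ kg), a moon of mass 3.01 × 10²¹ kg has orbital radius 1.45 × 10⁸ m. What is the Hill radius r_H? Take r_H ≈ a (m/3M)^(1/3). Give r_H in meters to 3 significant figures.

5.71 × 10⁶ m

r_H ≈ a (m/3M)^(1/3)
    = (1.45 × 10⁸) × (3.01 × 10²¹ / (3 × 1.64 × 10²⁵))^(1/3)
    = 5.71 × 10⁶ m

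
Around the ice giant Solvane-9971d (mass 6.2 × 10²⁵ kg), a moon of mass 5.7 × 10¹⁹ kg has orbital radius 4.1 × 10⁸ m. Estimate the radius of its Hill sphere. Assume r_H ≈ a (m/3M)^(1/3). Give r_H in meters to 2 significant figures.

2.8 × 10⁶ m

r_H ≈ a (m/3M)^(1/3)
    = (4.1 × 10⁸) × (5.7 × 10¹⁹ / (3 × 6.2 × 10²⁵))^(1/3)
    = 2.8 × 10⁶ m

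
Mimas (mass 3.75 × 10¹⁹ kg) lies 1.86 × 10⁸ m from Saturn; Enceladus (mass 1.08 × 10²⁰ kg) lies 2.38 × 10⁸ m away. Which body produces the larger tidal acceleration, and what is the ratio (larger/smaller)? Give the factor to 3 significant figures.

The tide-raising term goes as M/d³ (the gradient of a 1/d² field).
Mimas: (3.75 × 10¹⁹) / (1.86 × 10⁸)³ = 5.828 × 10⁻⁶
Enceladus: (1.08 × 10²⁰) / (2.38 × 10⁸)³ = 8.011 × 10⁻⁶
Ratio (larger/smaller) = 1.37

Enceladus, by a factor of ≈ 1.37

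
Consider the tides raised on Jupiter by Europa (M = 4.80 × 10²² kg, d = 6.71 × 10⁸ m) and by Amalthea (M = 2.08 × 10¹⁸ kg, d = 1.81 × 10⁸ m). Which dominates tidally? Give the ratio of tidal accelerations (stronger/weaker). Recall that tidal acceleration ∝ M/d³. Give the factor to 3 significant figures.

Europa, by a factor of ≈ 453

Compare M/d³ for the two perturbers:
Europa: (4.80 × 10²²) / (6.71 × 10⁸)³ = 1.589 × 10⁻⁴
Amalthea: (2.08 × 10¹⁸) / (1.81 × 10⁸)³ = 3.508 × 10⁻⁷
Ratio (larger/smaller) = 453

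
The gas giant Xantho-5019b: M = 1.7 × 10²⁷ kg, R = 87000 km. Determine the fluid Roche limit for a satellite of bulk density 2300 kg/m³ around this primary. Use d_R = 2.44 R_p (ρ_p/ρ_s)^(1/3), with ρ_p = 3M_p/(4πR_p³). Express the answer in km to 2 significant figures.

ρ_p = 3M_p/(4πR_p³) = 3 × (1.7 × 10²⁷) / (4π × (8.7 × 10⁷ m)³) = 620 kg/m³
d_R = 2.44 × 87000 km × (620/2300)^(1/3)
    = 1.4 × 10⁵ km

1.4 × 10⁵ km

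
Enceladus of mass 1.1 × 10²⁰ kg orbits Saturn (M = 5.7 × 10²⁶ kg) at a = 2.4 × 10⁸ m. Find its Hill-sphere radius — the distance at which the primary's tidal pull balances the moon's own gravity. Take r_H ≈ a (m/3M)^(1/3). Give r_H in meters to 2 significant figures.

r_H ≈ a (m/3M)^(1/3)
    = (2.4 × 10⁸) × (1.1 × 10²⁰ / (3 × 5.7 × 10²⁶))^(1/3)
    = 9.6 × 10⁵ m

9.6 × 10⁵ m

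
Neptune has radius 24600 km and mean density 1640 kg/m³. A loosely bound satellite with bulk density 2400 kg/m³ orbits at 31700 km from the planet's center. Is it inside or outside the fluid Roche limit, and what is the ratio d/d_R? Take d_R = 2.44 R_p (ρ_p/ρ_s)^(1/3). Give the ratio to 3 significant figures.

d_R = 2.44 × (24600 km) × (1640/2400)^(1/3) = 52870 km
d/d_R = (31700) / (52870) = 0.600
Since d/d_R < 1, the body is inside the Roche limit.

inside; d/d_R ≈ 0.600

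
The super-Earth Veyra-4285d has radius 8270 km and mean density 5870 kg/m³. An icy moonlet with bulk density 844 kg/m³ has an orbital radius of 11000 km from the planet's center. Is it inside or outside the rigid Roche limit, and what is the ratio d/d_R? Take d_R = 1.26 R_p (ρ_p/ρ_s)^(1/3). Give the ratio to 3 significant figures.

inside; d/d_R ≈ 0.553

d_R = 1.26 × (8270 km) × (5870/844)^(1/3) = 19890 km
d/d_R = (11000) / (19890) = 0.553
Since d/d_R < 1, the body is inside the Roche limit.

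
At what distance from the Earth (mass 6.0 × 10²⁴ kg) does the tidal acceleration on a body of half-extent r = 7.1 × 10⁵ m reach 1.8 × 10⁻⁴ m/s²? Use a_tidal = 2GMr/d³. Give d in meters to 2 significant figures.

2GMr/d³ = a_tidal  ⇒  d = (2GMr / a_tidal)^(1/3)
d = (2 × 6.674×10⁻¹¹ × (6.0 × 10²⁴) × (7.1 × 10⁵) / (1.8 × 10⁻⁴))^(1/3)
  = 1.5 × 10⁸ m

1.5 × 10⁸ m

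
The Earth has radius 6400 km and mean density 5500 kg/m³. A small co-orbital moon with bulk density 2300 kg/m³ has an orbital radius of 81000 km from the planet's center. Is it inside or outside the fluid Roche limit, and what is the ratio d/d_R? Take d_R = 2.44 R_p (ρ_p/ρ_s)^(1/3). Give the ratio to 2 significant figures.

d_R = 2.44 × (6400 km) × (5500/2300)^(1/3) = 20880 km
d/d_R = (81000) / (20880) = 3.9
Since d/d_R > 1, the body is outside the Roche limit.

outside; d/d_R ≈ 3.9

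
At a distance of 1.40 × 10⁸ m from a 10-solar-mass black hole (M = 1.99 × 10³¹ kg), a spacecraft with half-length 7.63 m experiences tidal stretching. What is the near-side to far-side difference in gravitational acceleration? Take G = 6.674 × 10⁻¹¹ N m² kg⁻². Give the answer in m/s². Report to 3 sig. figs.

Δa = 4GMr/d³
   = 4 × (6.674 × 10⁻¹¹) × (1.99 × 10³¹) × (7.63) / (1.40 × 10⁸)³
   = 1.48 × 10⁻² m/s²

1.48 × 10⁻² m/s²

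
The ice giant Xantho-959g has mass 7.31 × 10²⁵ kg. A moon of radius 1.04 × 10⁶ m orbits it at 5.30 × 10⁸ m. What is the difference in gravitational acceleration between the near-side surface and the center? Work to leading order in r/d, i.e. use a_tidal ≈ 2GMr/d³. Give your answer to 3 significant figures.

6.82 × 10⁻⁵ m/s²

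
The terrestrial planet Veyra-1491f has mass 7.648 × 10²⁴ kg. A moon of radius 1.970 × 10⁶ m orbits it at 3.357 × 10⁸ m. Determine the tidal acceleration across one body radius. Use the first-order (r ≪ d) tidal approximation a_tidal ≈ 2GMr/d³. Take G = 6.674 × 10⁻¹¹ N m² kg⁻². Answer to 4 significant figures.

Since r ≪ d, expand the inverse-square field across one radius to get the leading 2GMr/d³ term.
Δa = 2GMr/d³
   = 2 × (6.674 × 10⁻¹¹) × (7.648 × 10²⁴) × (1.970 × 10⁶) / (3.357 × 10⁸)³
   = 5.316 × 10⁻⁵ m/s²

5.316 × 10⁻⁵ m/s²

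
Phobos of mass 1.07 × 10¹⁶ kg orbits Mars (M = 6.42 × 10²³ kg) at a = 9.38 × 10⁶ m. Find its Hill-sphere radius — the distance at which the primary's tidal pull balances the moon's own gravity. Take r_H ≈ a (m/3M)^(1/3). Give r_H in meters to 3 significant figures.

1.66 × 10⁴ m

r_H ≈ a (m/3M)^(1/3)
    = (9.38 × 10⁶) × (1.07 × 10¹⁶ / (3 × 6.42 × 10²³))^(1/3)
    = 1.66 × 10⁴ m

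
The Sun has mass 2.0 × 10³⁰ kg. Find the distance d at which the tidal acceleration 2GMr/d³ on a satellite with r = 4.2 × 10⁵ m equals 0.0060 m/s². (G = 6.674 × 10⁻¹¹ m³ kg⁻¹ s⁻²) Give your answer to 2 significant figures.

2GMr/d³ = a_tidal  ⇒  d = (2GMr / a_tidal)^(1/3)
d = (2 × 6.674×10⁻¹¹ × (2.0 × 10³⁰) × (4.2 × 10⁵) / (0.0060))^(1/3)
  = 2.7 × 10⁹ m

2.7 × 10⁹ m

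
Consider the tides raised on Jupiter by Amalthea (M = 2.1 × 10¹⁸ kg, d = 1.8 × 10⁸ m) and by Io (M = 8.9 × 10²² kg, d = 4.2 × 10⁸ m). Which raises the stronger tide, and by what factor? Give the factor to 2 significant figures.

Io, by a factor of ≈ 3300

Tidal acceleration ∝ M/d³, so compare M/d³ for each.
Amalthea: (2.1 × 10¹⁸) / (1.8 × 10⁸)³ = 3.601 × 10⁻⁷
Io: (8.9 × 10²²) / (4.2 × 10⁸)³ = 1.201 × 10⁻³
Ratio (larger/smaller) = 3300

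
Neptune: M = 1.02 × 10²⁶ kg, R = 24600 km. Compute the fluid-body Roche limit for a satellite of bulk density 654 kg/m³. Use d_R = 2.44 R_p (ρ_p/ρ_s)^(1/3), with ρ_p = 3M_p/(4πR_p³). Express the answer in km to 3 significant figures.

81500 km

ρ_p = 3M_p/(4πR_p³) = 3 × (1.02 × 10²⁶) / (4π × (2.46 × 10⁷ m)³) = 1640 kg/m³
d_R = 2.44 × 24600 km × (1640/654)^(1/3)
    = 81500 km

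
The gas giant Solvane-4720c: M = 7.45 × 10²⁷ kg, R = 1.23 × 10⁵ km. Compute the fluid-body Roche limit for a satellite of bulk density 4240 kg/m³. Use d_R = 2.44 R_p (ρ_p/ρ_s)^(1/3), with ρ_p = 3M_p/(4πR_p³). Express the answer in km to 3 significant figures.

1.83 × 10⁵ km

ρ_p = 3M_p/(4πR_p³) = 3 × (7.45 × 10²⁷) / (4π × (1.23 × 10⁸ m)³) = 956 kg/m³
d_R = 2.44 × 1.23 × 10⁵ km × (956/4240)^(1/3)
    = 1.83 × 10⁵ km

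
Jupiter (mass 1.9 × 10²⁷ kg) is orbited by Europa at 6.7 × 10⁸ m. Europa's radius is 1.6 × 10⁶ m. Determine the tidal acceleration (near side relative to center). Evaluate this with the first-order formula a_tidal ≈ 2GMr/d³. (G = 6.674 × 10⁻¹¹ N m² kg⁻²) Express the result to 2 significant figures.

Since r ≪ d, expand the inverse-square field across one radius to get the leading 2GMr/d³ term.
Δa = 2GMr/d³
   = 2 × (6.674 × 10⁻¹¹) × (1.9 × 10²⁷) × (1.6 × 10⁶) / (6.7 × 10⁸)³
   = 1.3 × 10⁻³ m/s²

1.3 × 10⁻³ m/s²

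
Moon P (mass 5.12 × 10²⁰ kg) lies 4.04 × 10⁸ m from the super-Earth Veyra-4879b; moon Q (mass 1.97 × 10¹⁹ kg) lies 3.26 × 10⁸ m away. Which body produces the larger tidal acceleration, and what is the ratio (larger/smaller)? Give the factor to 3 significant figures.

Compare M/d³ for the two perturbers:
Moon P: (5.12 × 10²⁰) / (4.04 × 10⁸)³ = 7.765 × 10⁻⁶
Moon Q: (1.97 × 10¹⁹) / (3.26 × 10⁸)³ = 5.686 × 10⁻⁷
Ratio (larger/smaller) = 13.7

Moon P, by a factor of ≈ 13.7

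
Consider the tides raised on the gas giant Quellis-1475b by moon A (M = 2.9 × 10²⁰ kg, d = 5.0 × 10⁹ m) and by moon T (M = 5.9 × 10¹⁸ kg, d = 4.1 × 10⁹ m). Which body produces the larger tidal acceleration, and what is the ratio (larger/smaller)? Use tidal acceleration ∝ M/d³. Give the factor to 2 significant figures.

The tide-raising term goes as M/d³ (the gradient of a 1/d² field).
Moon A: (2.9 × 10²⁰) / (5.0 × 10⁹)³ = 2.320 × 10⁻⁹
Moon T: (5.9 × 10¹⁸) / (4.1 × 10⁹)³ = 8.561 × 10⁻¹¹
Ratio (larger/smaller) = 27

Moon A, by a factor of ≈ 27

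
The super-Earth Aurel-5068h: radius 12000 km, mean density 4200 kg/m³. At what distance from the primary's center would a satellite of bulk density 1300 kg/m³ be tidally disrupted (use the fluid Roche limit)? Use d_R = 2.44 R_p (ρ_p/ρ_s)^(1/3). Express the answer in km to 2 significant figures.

43000 km

d_R = 2.44 × 12000 km × (4200/1300)^(1/3)
    = 43000 km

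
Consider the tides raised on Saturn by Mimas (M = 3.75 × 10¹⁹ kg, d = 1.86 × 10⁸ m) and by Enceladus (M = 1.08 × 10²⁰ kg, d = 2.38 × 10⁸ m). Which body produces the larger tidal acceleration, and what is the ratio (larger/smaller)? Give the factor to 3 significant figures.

Enceladus, by a factor of ≈ 1.37

Compare M/d³ for the two perturbers:
Mimas: (3.75 × 10¹⁹) / (1.86 × 10⁸)³ = 5.828 × 10⁻⁶
Enceladus: (1.08 × 10²⁰) / (2.38 × 10⁸)³ = 8.011 × 10⁻⁶
Ratio (larger/smaller) = 1.37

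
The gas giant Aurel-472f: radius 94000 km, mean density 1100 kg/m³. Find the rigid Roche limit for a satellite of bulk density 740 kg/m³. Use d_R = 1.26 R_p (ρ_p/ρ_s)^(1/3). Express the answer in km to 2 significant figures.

1.4 × 10⁵ km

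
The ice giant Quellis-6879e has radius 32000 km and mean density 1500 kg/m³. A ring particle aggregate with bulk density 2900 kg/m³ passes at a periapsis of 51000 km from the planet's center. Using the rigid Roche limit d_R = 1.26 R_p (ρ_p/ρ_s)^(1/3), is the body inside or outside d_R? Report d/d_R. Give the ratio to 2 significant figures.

d_R = 1.26 × (32000 km) × (1500/2900)^(1/3) = 32370 km
d/d_R = (51000) / (32370) = 1.6
Since d/d_R > 1, the body is outside the Roche limit.

outside; d/d_R ≈ 1.6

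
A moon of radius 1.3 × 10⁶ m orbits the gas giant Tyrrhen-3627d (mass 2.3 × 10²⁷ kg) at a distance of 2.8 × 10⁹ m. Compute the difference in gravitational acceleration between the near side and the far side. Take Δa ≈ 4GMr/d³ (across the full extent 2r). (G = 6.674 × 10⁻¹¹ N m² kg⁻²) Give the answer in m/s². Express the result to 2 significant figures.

Δg = 4GMr/d³
   = 4 × (6.674 × 10⁻¹¹) × (2.3 × 10²⁷) × (1.3 × 10⁶) / (2.8 × 10⁹)³
   = 3.6 × 10⁻⁵ m/s²

3.6 × 10⁻⁵ m/s²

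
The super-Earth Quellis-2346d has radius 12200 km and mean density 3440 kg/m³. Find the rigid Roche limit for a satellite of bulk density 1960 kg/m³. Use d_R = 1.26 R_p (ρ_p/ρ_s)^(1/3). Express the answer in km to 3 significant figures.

18500 km

d_R = 1.26 × 12200 km × (3440/1960)^(1/3)
    = 18500 km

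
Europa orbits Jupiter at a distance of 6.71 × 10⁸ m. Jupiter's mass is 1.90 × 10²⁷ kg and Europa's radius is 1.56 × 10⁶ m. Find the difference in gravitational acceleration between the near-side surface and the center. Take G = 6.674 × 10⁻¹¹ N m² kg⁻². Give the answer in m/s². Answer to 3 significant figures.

1.31 × 10⁻³ m/s²

Δa = 2GMr/d³
   = 2 × (6.674 × 10⁻¹¹) × (1.90 × 10²⁷) × (1.56 × 10⁶) / (6.71 × 10⁸)³
   = 1.31 × 10⁻³ m/s²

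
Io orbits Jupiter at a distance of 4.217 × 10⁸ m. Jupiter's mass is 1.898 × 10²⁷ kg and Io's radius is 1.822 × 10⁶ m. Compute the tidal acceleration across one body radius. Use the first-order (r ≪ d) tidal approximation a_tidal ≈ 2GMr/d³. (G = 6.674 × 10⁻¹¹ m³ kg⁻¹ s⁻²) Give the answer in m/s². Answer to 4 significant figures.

a_tidal = 2GMr/d³
        = 2 × (6.674 × 10⁻¹¹) × (1.898 × 10²⁷) × (1.822 × 10⁶) / (4.217 × 10⁸)³
        = 6.155 × 10⁻³ m/s²

6.155 × 10⁻³ m/s²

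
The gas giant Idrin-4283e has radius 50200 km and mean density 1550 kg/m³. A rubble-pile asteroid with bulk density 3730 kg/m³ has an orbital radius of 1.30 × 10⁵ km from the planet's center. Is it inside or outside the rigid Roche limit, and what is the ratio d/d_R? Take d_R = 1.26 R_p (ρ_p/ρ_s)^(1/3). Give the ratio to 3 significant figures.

outside; d/d_R ≈ 2.75

d_R = 1.26 × (50200 km) × (1550/3730)^(1/3) = 47200 km
d/d_R = (1.30 × 10⁵) / (47200) = 2.75
Since d/d_R > 1, the body is outside the Roche limit.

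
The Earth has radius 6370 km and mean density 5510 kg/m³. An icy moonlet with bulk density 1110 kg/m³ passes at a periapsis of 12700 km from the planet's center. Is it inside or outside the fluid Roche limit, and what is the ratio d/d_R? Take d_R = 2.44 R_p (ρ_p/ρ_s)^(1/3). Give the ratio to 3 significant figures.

inside; d/d_R ≈ 0.479

d_R = 2.44 × (6370 km) × (5510/1110)^(1/3) = 26510 km
d/d_R = (12700) / (26510) = 0.479
Since d/d_R < 1, the body is inside the Roche limit.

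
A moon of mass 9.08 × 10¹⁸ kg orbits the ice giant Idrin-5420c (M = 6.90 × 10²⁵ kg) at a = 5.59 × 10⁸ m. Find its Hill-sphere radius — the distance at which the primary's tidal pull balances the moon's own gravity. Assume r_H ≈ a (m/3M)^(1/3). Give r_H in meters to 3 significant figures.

1.97 × 10⁶ m

r_H ≈ a (m/3M)^(1/3)
    = (5.59 × 10⁸) × (9.08 × 10¹⁸ / (3 × 6.90 × 10²⁵))^(1/3)
    = 1.97 × 10⁶ m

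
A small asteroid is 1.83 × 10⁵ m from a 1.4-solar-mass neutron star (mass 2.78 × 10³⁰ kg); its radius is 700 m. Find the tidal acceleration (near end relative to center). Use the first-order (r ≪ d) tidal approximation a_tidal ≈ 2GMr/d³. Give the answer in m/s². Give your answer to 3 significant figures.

4.24 × 10⁷ m/s²

Differencing GM/(d−r)² and GM/d² to first order in r/d gives 2GMr/d³.
Δg = 2GMr/d³
   = 2 × (6.674 × 10⁻¹¹) × (2.78 × 10³⁰) × (700) / (1.83 × 10⁵)³
   = 4.24 × 10⁷ m/s²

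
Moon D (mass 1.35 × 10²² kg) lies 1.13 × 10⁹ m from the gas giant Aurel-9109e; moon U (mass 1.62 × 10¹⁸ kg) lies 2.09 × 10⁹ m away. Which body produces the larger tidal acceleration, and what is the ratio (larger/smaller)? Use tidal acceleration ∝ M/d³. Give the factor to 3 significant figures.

Tidal acceleration ∝ M/d³, so compare M/d³ for each.
Moon D: (1.35 × 10²²) / (1.13 × 10⁹)³ = 9.356 × 10⁻⁶
Moon U: (1.62 × 10¹⁸) / (2.09 × 10⁹)³ = 1.775 × 10⁻¹⁰
Ratio (larger/smaller) = 52700

Moon D, by a factor of ≈ 52700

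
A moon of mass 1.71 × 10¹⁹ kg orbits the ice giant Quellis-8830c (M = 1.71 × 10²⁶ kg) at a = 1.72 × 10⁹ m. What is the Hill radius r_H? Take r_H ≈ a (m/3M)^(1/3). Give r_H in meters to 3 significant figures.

5.54 × 10⁶ m

r_H ≈ a (m/3M)^(1/3)
    = (1.72 × 10⁹) × (1.71 × 10¹⁹ / (3 × 1.71 × 10²⁶))^(1/3)
    = 5.54 × 10⁶ m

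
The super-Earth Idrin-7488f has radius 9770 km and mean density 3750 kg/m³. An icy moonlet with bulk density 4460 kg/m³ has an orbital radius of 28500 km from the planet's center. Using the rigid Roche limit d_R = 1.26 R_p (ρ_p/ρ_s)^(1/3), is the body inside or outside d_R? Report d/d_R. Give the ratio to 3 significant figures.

outside; d/d_R ≈ 2.45

d_R = 1.26 × (9770 km) × (3750/4460)^(1/3) = 11620 km
d/d_R = (28500) / (11620) = 2.45
Since d/d_R > 1, the body is outside the Roche limit.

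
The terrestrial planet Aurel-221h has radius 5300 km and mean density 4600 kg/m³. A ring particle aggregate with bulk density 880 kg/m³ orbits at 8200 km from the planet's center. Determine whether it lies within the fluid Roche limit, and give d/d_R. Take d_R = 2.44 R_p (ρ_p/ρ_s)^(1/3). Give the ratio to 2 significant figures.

d_R = 2.44 × (5300 km) × (4600/880)^(1/3) = 22440 km
d/d_R = (8200) / (22440) = 0.37
Since d/d_R < 1, the body is inside the Roche limit.

inside; d/d_R ≈ 0.37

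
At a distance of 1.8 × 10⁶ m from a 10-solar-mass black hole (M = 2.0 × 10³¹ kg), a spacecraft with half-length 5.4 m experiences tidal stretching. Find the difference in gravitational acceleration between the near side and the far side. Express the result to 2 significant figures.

Δa = 4GMr/d³
   = 4 × (6.674 × 10⁻¹¹) × (2.0 × 10³¹) × (5.4) / (1.8 × 10⁶)³
   = 4.9 × 10³ m/s²

4.9 × 10³ m/s²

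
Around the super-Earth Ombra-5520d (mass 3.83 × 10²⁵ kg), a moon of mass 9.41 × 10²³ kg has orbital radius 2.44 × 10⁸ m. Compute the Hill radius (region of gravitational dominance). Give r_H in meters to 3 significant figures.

r_H ≈ a (m/3M)^(1/3)
    = (2.44 × 10⁸) × (9.41 × 10²³ / (3 × 3.83 × 10²⁵))^(1/3)
    = 4.92 × 10⁷ m

4.92 × 10⁷ m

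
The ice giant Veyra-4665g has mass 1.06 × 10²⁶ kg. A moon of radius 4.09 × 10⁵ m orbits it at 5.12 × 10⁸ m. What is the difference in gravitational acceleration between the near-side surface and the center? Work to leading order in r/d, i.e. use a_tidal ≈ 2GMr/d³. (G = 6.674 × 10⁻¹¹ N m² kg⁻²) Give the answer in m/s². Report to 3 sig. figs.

4.31 × 10⁻⁵ m/s²

a_tidal = 2GMr/d³
        = 2 × (6.674 × 10⁻¹¹) × (1.06 × 10²⁶) × (4.09 × 10⁵) / (5.12 × 10⁸)³
        = 4.31 × 10⁻⁵ m/s²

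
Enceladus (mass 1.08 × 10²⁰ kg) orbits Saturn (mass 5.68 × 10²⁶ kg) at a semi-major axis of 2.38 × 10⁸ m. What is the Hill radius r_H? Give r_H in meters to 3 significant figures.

r_H ≈ a (m/3M)^(1/3)
    = (2.38 × 10⁸) × (1.08 × 10²⁰ / (3 × 5.68 × 10²⁶))^(1/3)
    = 9.49 × 10⁵ m

9.49 × 10⁵ m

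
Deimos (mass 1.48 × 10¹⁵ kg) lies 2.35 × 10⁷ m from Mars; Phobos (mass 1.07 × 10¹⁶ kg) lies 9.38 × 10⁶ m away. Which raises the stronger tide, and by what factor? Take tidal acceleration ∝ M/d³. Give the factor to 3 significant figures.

Tidal acceleration ∝ M/d³, so compare M/d³ for each.
Deimos: (1.48 × 10¹⁵) / (2.35 × 10⁷)³ = 1.140 × 10⁻⁷
Phobos: (1.07 × 10¹⁶) / (9.38 × 10⁶)³ = 1.297 × 10⁻⁵
Ratio (larger/smaller) = 114

Phobos, by a factor of ≈ 114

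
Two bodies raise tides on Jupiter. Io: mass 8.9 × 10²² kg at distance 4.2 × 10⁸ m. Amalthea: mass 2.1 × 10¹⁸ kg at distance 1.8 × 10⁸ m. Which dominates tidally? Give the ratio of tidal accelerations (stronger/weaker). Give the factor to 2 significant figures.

Io, by a factor of ≈ 3300

Compare M/d³ for the two perturbers:
Io: (8.9 × 10²²) / (4.2 × 10⁸)³ = 1.201 × 10⁻³
Amalthea: (2.1 × 10¹⁸) / (1.8 × 10⁸)³ = 3.601 × 10⁻⁷
Ratio (larger/smaller) = 3300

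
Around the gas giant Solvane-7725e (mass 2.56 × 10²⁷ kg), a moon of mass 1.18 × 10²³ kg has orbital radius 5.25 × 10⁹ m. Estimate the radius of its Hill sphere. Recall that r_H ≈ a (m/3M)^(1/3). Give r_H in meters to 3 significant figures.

r_H ≈ a (m/3M)^(1/3)
    = (5.25 × 10⁹) × (1.18 × 10²³ / (3 × 2.56 × 10²⁷))^(1/3)
    = 1.31 × 10⁸ m

1.31 × 10⁸ m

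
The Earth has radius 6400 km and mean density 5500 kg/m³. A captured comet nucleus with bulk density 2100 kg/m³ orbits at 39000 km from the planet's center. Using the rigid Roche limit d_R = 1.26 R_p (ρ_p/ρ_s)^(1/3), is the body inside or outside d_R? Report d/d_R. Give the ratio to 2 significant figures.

d_R = 1.26 × (6400 km) × (5500/2100)^(1/3) = 11120 km
d/d_R = (39000) / (11120) = 3.5
Since d/d_R > 1, the body is outside the Roche limit.

outside; d/d_R ≈ 3.5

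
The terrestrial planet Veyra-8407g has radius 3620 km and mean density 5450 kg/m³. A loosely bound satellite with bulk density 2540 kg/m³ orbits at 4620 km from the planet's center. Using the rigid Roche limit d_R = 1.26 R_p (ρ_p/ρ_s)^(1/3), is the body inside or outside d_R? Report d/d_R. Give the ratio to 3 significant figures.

inside; d/d_R ≈ 0.785

d_R = 1.26 × (3620 km) × (5450/2540)^(1/3) = 5883 km
d/d_R = (4620) / (5883) = 0.785
Since d/d_R < 1, the body is inside the Roche limit.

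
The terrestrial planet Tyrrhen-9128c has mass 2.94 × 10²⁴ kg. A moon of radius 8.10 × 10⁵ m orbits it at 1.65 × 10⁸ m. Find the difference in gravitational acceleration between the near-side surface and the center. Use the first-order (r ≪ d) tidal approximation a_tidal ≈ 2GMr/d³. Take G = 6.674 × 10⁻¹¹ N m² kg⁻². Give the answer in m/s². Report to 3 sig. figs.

7.08 × 10⁻⁵ m/s²

Differencing GM/(d−r)² and GM/d² to first order in r/d gives 2GMr/d³.
Δg = 2GMr/d³
   = 2 × (6.674 × 10⁻¹¹) × (2.94 × 10²⁴) × (8.10 × 10⁵) / (1.65 × 10⁸)³
   = 7.08 × 10⁻⁵ m/s²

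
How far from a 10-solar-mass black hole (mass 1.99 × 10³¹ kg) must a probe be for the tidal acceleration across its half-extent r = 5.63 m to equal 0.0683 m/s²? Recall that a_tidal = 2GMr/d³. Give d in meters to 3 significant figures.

6.03 × 10⁷ m

2GMr/d³ = a_tidal  ⇒  d = (2GMr / a_tidal)^(1/3)
d = (2 × 6.674×10⁻¹¹ × (1.99 × 10³¹) × (5.63) / (0.0683))^(1/3)
  = 6.03 × 10⁷ m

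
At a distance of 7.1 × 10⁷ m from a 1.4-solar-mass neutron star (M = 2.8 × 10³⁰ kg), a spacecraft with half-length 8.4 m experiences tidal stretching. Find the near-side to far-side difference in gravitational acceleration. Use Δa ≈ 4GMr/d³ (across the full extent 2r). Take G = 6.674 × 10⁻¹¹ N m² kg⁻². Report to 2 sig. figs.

Δa = 4GMr/d³
   = 4 × (6.674 × 10⁻¹¹) × (2.8 × 10³⁰) × (8.4) / (7.1 × 10⁷)³
   = 1.8 × 10⁻² m/s²

1.8 × 10⁻² m/s²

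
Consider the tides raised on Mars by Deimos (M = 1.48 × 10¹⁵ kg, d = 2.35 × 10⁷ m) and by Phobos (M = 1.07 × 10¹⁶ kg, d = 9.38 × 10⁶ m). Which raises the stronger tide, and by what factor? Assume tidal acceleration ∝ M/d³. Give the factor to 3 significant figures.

Phobos, by a factor of ≈ 114

Tidal stretch scales as M/d³; compute that for each body.
Deimos: (1.48 × 10¹⁵) / (2.35 × 10⁷)³ = 1.140 × 10⁻⁷
Phobos: (1.07 × 10¹⁶) / (9.38 × 10⁶)³ = 1.297 × 10⁻⁵
Ratio (larger/smaller) = 114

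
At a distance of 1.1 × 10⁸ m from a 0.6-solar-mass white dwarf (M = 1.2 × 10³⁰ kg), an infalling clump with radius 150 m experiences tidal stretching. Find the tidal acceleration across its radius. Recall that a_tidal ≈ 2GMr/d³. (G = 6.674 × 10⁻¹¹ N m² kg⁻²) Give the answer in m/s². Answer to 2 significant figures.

1.8 × 10⁻² m/s²

Δg = 2GMr/d³
   = 2 × (6.674 × 10⁻¹¹) × (1.2 × 10³⁰) × (150) / (1.1 × 10⁸)³
   = 1.8 × 10⁻² m/s²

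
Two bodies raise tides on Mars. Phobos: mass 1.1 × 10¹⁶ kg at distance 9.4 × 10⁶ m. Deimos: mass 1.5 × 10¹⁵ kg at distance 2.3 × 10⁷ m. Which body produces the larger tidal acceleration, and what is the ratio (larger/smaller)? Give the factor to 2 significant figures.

Phobos, by a factor of ≈ 110

Compare M/d³ for the two perturbers:
Phobos: (1.1 × 10¹⁶) / (9.4 × 10⁶)³ = 1.324 × 10⁻⁵
Deimos: (1.5 × 10¹⁵) / (2.3 × 10⁷)³ = 1.233 × 10⁻⁷
Ratio (larger/smaller) = 110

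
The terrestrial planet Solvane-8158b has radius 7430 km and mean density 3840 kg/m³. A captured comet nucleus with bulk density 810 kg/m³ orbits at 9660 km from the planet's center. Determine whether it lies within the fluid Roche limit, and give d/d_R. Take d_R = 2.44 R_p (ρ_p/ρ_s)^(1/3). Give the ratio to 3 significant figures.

d_R = 2.44 × (7430 km) × (3840/810)^(1/3) = 30460 km
d/d_R = (9660) / (30460) = 0.317
Since d/d_R < 1, the body is inside the Roche limit.

inside; d/d_R ≈ 0.317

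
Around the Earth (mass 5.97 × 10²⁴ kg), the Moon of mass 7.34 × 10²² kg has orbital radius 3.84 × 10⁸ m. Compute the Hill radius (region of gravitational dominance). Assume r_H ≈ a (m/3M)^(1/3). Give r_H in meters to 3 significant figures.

6.15 × 10⁷ m

r_H ≈ a (m/3M)^(1/3)
    = (3.84 × 10⁸) × (7.34 × 10²² / (3 × 5.97 × 10²⁴))^(1/3)
    = 6.15 × 10⁷ m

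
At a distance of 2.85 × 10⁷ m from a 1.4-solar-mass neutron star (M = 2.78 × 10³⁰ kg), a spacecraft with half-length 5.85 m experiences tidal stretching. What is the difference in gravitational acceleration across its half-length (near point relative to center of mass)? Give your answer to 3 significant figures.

9.38 × 10⁻² m/s²

Δg = 2GMr/d³
   = 2 × (6.674 × 10⁻¹¹) × (2.78 × 10³⁰) × (5.85) / (2.85 × 10⁷)³
   = 9.38 × 10⁻² m/s²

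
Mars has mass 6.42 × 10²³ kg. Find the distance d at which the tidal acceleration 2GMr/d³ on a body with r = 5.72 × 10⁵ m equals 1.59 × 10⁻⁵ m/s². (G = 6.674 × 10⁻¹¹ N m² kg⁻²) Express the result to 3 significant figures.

1.46 × 10⁸ m

2GMr/d³ = a_tidal  ⇒  d = (2GMr / a_tidal)^(1/3)
d = (2 × 6.674×10⁻¹¹ × (6.42 × 10²³) × (5.72 × 10⁵) / (1.59 × 10⁻⁵))^(1/3)
  = 1.46 × 10⁸ m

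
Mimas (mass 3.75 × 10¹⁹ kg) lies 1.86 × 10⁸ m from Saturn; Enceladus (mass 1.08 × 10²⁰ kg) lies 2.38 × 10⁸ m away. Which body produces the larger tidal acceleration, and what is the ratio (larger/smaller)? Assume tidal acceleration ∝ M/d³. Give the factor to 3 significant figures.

Enceladus, by a factor of ≈ 1.37

Compare M/d³ for the two perturbers:
Mimas: (3.75 × 10¹⁹) / (1.86 × 10⁸)³ = 5.828 × 10⁻⁶
Enceladus: (1.08 × 10²⁰) / (2.38 × 10⁸)³ = 8.011 × 10⁻⁶
Ratio (larger/smaller) = 1.37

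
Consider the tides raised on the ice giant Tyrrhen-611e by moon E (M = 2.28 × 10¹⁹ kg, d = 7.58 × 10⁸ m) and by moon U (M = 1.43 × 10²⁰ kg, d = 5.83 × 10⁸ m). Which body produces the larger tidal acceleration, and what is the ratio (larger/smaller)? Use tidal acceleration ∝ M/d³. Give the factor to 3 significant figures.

Moon U, by a factor of ≈ 13.8

Tidal acceleration ∝ M/d³, so compare M/d³ for each.
Moon E: (2.28 × 10¹⁹) / (7.58 × 10⁸)³ = 5.235 × 10⁻⁸
Moon U: (1.43 × 10²⁰) / (5.83 × 10⁸)³ = 7.217 × 10⁻⁷
Ratio (larger/smaller) = 13.8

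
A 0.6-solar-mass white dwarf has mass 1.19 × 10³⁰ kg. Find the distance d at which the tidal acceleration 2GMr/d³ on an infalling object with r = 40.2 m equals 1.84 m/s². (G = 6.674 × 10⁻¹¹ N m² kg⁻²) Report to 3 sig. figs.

2GMr/d³ = a_tidal  ⇒  d = (2GMr / a_tidal)^(1/3)
d = (2 × 6.674×10⁻¹¹ × (1.19 × 10³⁰) × (40.2) / (1.84))^(1/3)
  = 1.51 × 10⁷ m

1.51 × 10⁷ m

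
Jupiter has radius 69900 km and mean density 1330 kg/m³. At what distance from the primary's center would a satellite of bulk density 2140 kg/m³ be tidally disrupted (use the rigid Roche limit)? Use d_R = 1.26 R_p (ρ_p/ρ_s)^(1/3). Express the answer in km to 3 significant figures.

d_R = 1.26 × 69900 km × (1330/2140)^(1/3)
    = 75200 km

75200 km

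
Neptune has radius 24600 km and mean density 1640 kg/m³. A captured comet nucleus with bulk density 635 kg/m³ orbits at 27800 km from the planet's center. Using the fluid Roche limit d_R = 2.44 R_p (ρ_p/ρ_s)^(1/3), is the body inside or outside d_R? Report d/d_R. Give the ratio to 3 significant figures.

inside; d/d_R ≈ 0.338

d_R = 2.44 × (24600 km) × (1640/635)^(1/3) = 82350 km
d/d_R = (27800) / (82350) = 0.338
Since d/d_R < 1, the body is inside the Roche limit.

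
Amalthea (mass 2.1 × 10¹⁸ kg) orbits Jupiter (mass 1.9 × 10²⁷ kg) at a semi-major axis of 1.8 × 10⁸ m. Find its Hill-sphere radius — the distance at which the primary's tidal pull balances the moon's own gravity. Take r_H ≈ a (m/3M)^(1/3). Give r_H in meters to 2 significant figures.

r_H ≈ a (m/3M)^(1/3)
    = (1.8 × 10⁸) × (2.1 × 10¹⁸ / (3 × 1.9 × 10²⁷))^(1/3)
    = 1.3 × 10⁵ m

1.3 × 10⁵ m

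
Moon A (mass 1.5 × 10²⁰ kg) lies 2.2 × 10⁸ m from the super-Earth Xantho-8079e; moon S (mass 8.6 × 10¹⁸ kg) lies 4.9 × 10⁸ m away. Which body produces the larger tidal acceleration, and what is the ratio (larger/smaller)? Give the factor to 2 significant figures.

The tide-raising term goes as M/d³ (the gradient of a 1/d² field).
Moon A: (1.5 × 10²⁰) / (2.2 × 10⁸)³ = 1.409 × 10⁻⁵
Moon S: (8.6 × 10¹⁸) / (4.9 × 10⁸)³ = 7.310 × 10⁻⁸
Ratio (larger/smaller) = 190

Moon A, by a factor of ≈ 190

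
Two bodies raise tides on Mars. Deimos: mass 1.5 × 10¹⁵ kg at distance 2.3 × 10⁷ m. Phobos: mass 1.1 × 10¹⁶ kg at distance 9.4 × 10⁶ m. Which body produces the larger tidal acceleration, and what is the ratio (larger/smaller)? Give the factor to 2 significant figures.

The tide-raising term goes as M/d³ (the gradient of a 1/d² field).
Deimos: (1.5 × 10¹⁵) / (2.3 × 10⁷)³ = 1.233 × 10⁻⁷
Phobos: (1.1 × 10¹⁶) / (9.4 × 10⁶)³ = 1.324 × 10⁻⁵
Ratio (larger/smaller) = 110

Phobos, by a factor of ≈ 110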